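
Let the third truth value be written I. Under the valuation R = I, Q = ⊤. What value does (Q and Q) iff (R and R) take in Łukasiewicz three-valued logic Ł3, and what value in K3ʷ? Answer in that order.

I; I

In Łukasiewicz three-valued logic Ł3: Q and Q = ⊤ and ⊤ = ⊤
R and R = I and I = I
(Q and Q) iff (R and R) = ⊤ iff I = I  [1 − |1−½|]
In K3ʷ: Q and Q = ⊤ and ⊤ = ⊤
R and R = I and I = I
(Q and Q) iff (R and R) = ⊤ iff I = I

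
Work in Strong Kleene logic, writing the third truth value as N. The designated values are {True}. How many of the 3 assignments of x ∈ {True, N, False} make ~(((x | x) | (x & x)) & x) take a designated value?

1

x=True: False ·
x=N: N ·
x=False: True ✓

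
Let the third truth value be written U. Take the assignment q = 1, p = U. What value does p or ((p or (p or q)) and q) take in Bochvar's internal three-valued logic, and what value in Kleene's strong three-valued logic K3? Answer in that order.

In Bochvar's internal three-valued logic: p or q = U or 1 = U
p or (p or q) = U or U = U
(p or (p or q)) and q = U and 1 = U
p or ((p or (p or q)) and q) = U or U = U
In Kleene's strong three-valued logic K3: p or q = U or 1 = 1
p or (p or q) = U or 1 = 1
(p or (p or q)) and q = 1 and 1 = 1
p or ((p or (p or q)) and q) = U or 1 = 1
They differ because Bochvar's internal three-valued logic and Kleene's strong three-valued logic K3 treat U differently under the binary connectives.

U; 1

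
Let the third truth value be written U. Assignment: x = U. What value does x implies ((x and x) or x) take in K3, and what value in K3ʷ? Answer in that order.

In K3: x and x = U and U = U
(x and x) or x = U or U = U
x implies ((x and x) or x) = U implies U = U
In K3ʷ: x and x = U and U = U
(x and x) or x = U or U = U
x implies ((x and x) or x) = U implies U = U  [any arg is the third value ⇒ result is the third value]

U; U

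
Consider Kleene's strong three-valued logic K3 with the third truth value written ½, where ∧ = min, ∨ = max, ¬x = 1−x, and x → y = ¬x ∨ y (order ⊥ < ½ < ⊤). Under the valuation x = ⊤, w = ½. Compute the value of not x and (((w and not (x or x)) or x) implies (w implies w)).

not x = not ⊤ = ⊥
x or x = ⊤ or ⊤ = ⊤
not (x or x) = not ⊤ = ⊥
w and not (x or x) = ½ and ⊥ = ⊥
(w and not (x or x)) or x = ⊥ or ⊤ = ⊤
w implies w = ½ implies ½ = ½  [not ½ or ½]
((w and not (x or x)) or x) implies (w implies w) = ⊤ implies ½ = ½
not x and (((w and not (x or x)) or x) implies (w implies w)) = ⊥ and ½ = ⊥

⊥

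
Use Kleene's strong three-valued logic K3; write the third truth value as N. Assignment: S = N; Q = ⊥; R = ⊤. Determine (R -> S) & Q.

R -> S = ⊤ -> N = N  [~⊤ | N]
(R -> S) & Q = N & ⊥ = ⊥

⊥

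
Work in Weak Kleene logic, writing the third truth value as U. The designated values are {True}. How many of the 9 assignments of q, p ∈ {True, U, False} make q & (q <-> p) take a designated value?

1

Designated under: (q=True, p=True).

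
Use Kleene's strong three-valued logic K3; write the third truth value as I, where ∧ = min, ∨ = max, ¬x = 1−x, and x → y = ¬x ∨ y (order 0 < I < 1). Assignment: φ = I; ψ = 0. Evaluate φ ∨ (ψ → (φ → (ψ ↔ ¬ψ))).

1

¬ψ = ¬0 = 1
ψ ↔ ¬ψ = 0 ↔ 1 = 0
φ → (ψ ↔ ¬ψ) = I → 0 = I
ψ → (φ → (ψ ↔ ¬ψ)) = 0 → I = 1
φ ∨ (ψ → (φ → (ψ ↔ ¬ψ))) = I ∨ 1 = 1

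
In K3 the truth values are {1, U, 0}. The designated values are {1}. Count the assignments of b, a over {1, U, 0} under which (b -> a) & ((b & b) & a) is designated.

1

Designated under: (b=1, a=1).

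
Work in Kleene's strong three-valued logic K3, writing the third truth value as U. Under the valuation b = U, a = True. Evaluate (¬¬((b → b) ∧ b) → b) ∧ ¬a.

b → b = U → U = U  [¬U ∨ U]
(b → b) ∧ b = U ∧ U = U
¬((b → b) ∧ b) = ¬U = U
¬¬((b → b) ∧ b) = ¬U = U
¬¬((b → b) ∧ b) → b = U → U = U
¬a = ¬True = False
(¬¬((b → b) ∧ b) → b) ∧ ¬a = U ∧ False = False

False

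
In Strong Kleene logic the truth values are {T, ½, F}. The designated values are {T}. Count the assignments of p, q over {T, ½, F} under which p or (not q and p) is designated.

Designated under: (p=T, q=T); (p=T, q=½); (p=T, q=F).

3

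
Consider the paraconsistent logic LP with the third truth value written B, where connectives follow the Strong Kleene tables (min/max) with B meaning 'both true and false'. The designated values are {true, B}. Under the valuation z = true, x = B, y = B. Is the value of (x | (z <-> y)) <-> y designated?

z <-> y = true <-> B = B
x | (z <-> y) = B | B = B
(x | (z <-> y)) <-> y = B <-> B = B
B ∈ {true, B}.

Yes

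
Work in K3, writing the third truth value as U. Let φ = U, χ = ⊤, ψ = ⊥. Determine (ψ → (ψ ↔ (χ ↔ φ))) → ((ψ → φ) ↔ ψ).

⊥

χ ↔ φ = ⊤ ↔ U = U
ψ ↔ (χ ↔ φ) = ⊥ ↔ U = U
ψ → (ψ ↔ (χ ↔ φ)) = ⊥ → U = ⊤  [¬⊥ ∨ U]
ψ → φ = ⊥ → U = ⊤
(ψ → φ) ↔ ψ = ⊤ ↔ ⊥ = ⊥
(ψ → (ψ ↔ (χ ↔ φ))) → ((ψ → φ) ↔ ψ) = ⊤ → ⊥ = ⊥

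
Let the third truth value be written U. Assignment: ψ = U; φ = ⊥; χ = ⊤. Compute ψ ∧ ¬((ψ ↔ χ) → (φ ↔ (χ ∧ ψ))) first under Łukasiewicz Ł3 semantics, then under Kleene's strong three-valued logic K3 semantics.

⊥; U

In Łukasiewicz Ł3: ψ ↔ χ = U ↔ ⊤ = U
χ ∧ ψ = ⊤ ∧ U = U
φ ↔ (χ ∧ ψ) = ⊥ ↔ U = U
(ψ ↔ χ) → (φ ↔ (χ ∧ ψ)) = U → U = ⊤
¬((ψ ↔ χ) → (φ ↔ (χ ∧ ψ))) = ¬⊤ = ⊥
ψ ∧ ¬((ψ ↔ χ) → (φ ↔ (χ ∧ ψ))) = U ∧ ⊥ = ⊥
In Kleene's strong three-valued logic K3: ψ ↔ χ = U ↔ ⊤ = U
χ ∧ ψ = ⊤ ∧ U = U
φ ↔ (χ ∧ ψ) = ⊥ ↔ U = U
(ψ ↔ χ) → (φ ↔ (χ ∧ ψ)) = U → U = U  [¬U ∨ U]
¬((ψ ↔ χ) → (φ ↔ (χ ∧ ψ))) = ¬U = U
ψ ∧ ¬((ψ ↔ χ) → (φ ↔ (χ ∧ ψ))) = U ∧ U = U
They differ because Łukasiewicz Ł3 and Kleene's strong three-valued logic K3 treat U differently under implication.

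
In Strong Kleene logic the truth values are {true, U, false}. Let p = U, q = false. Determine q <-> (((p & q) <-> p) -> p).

U

p & q = U & false = false
(p & q) <-> p = false <-> U = U
((p & q) <-> p) -> p = U -> U = U  [~U | U]
q <-> (((p & q) <-> p) -> p) = false <-> U = U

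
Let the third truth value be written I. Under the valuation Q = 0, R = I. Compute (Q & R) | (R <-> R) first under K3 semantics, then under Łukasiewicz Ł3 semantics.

I; 1

In K3: Q & R = 0 & I = 0
R <-> R = I <-> I = I
(Q & R) | (R <-> R) = 0 | I = I
In Łukasiewicz Ł3: Q & R = 0 & I = 0
R <-> R = I <-> I = 1  [1 − |½−½|]
(Q & R) | (R <-> R) = 0 | 1 = 1
They differ because K3 and Łukasiewicz Ł3 treat I differently under implication.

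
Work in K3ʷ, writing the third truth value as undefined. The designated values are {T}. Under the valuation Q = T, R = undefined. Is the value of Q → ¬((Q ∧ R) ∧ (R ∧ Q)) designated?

Q ∧ R = T ∧ undefined = undefined
R ∧ Q = undefined ∧ T = undefined
(Q ∧ R) ∧ (R ∧ Q) = undefined ∧ undefined = undefined
¬((Q ∧ R) ∧ (R ∧ Q)) = ¬undefined = undefined
Q → ¬((Q ∧ R) ∧ (R ∧ Q)) = T → undefined = undefined  [any arg is the third value ⇒ result is the third value]
undefined ∉ {T}.

No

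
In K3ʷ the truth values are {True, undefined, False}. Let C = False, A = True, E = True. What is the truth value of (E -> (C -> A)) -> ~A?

C -> A = False -> True = True
E -> (C -> A) = True -> True = True
~A = ~True = False
(E -> (C -> A)) -> ~A = True -> False = False

False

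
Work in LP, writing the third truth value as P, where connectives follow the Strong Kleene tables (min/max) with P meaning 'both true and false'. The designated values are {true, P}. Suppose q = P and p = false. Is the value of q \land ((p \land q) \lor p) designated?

p \land q = false \land P = false
(p \land q) \lor p = false \lor false = false
q \land ((p \land q) \lor p) = P \land false = false
false ∉ {true, P}.

No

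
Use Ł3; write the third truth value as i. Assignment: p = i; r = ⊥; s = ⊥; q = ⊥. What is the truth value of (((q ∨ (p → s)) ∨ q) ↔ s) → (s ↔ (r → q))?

i

p → s = i → ⊥ = i  [min(1, 1−½+0)]
q ∨ (p → s) = ⊥ ∨ i = i
(q ∨ (p → s)) ∨ q = i ∨ ⊥ = i
((q ∨ (p → s)) ∨ q) ↔ s = i ↔ ⊥ = i
r → q = ⊥ → ⊥ = ⊤
s ↔ (r → q) = ⊥ ↔ ⊤ = ⊥
(((q ∨ (p → s)) ∨ q) ↔ s) → (s ↔ (r → q)) = i → ⊥ = i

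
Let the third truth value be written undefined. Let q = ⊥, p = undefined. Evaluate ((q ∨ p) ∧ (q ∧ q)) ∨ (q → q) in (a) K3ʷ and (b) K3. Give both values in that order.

undefined; ⊤

In K3ʷ: q ∨ p = ⊥ ∨ undefined = undefined
q ∧ q = ⊥ ∧ ⊥ = ⊥
(q ∨ p) ∧ (q ∧ q) = undefined ∧ ⊥ = undefined
q → q = ⊥ → ⊥ = ⊤
((q ∨ p) ∧ (q ∧ q)) ∨ (q → q) = undefined ∨ ⊤ = undefined
In K3: q ∨ p = ⊥ ∨ undefined = undefined
q ∧ q = ⊥ ∧ ⊥ = ⊥
(q ∨ p) ∧ (q ∧ q) = undefined ∧ ⊥ = ⊥
q → q = ⊥ → ⊥ = ⊤
((q ∨ p) ∧ (q ∧ q)) ∨ (q → q) = ⊥ ∨ ⊤ = ⊤
They differ because K3ʷ and K3 treat undefined differently under the binary connectives.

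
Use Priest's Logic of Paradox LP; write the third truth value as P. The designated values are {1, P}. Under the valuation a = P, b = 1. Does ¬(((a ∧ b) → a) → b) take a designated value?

a ∧ b = P ∧ 1 = P
(a ∧ b) → a = P → P = P  [¬P ∨ P]
((a ∧ b) → a) → b = P → 1 = 1
¬(((a ∧ b) → a) → b) = ¬1 = 0
0 ∉ {1, P}.

No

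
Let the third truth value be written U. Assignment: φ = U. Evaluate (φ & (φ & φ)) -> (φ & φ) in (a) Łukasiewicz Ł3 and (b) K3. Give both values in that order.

In Łukasiewicz Ł3: φ & φ = U & U = U
φ & (φ & φ) = U & U = U
φ & φ = U & U = U
(φ & (φ & φ)) -> (φ & φ) = U -> U = ⊤  [min(1, 1−½+½)]
In K3: φ & φ = U & U = U
φ & (φ & φ) = U & U = U
φ & φ = U & U = U
(φ & (φ & φ)) -> (φ & φ) = U -> U = U  [~U | U]
They differ because Łukasiewicz Ł3 and K3 treat U differently under implication.

⊤; U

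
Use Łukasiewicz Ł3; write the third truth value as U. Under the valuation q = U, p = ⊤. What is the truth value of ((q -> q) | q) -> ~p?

⊥

q -> q = U -> U = ⊤  [min(1, 1−½+½)]
(q -> q) | q = ⊤ | U = ⊤
~p = ~⊤ = ⊥
((q -> q) | q) -> ~p = ⊤ -> ⊥ = ⊥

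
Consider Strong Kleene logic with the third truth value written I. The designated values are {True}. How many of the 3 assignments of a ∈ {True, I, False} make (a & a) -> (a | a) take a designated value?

a=True: True ✓
a=I: I ·
a=False: True ✓

2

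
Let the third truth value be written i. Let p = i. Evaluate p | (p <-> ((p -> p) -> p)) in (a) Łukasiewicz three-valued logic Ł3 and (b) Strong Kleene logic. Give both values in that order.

In Łukasiewicz three-valued logic Ł3: p -> p = i -> i = true  [min(1, 1−½+½)]
(p -> p) -> p = true -> i = i
p <-> ((p -> p) -> p) = i <-> i = true
p | (p <-> ((p -> p) -> p)) = i | true = true
In Strong Kleene logic: p -> p = i -> i = i  [~i | i]
(p -> p) -> p = i -> i = i
p <-> ((p -> p) -> p) = i <-> i = i
p | (p <-> ((p -> p) -> p)) = i | i = i
They differ because Łukasiewicz three-valued logic Ł3 and Strong Kleene logic treat i differently under implication.

true; i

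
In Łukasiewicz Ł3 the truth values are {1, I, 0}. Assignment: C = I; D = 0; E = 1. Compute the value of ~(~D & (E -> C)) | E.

~D = ~0 = 1
E -> C = 1 -> I = I  [min(1, 1−1+½)]
~D & (E -> C) = 1 & I = I
~(~D & (E -> C)) = ~I = I
~(~D & (E -> C)) | E = I | 1 = 1

1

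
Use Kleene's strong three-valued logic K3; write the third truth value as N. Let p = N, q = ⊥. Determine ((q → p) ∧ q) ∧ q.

⊥

q → p = ⊥ → N = ⊤  [¬⊥ ∨ N]
(q → p) ∧ q = ⊤ ∧ ⊥ = ⊥
((q → p) ∧ q) ∧ q = ⊥ ∧ ⊥ = ⊥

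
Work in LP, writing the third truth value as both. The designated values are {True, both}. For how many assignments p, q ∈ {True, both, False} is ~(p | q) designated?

4

Designated under: (p=both, q=both); (p=both, q=False); (p=False, q=both); (p=False, q=False).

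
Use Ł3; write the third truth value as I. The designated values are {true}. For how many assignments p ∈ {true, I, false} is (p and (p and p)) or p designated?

1

p=true: true ✓
p=I: I ·
p=false: false ·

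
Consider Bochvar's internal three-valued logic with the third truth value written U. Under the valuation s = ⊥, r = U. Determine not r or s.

not r = not U = U
not r or s = U or ⊥ = U

U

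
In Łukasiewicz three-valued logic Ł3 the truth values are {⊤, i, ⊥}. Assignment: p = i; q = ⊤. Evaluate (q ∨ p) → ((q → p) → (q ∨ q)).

⊤

q ∨ p = ⊤ ∨ i = ⊤
q → p = ⊤ → i = i  [min(1, 1−1+½)]
q ∨ q = ⊤ ∨ ⊤ = ⊤
(q → p) → (q ∨ q) = i → ⊤ = ⊤
(q ∨ p) → ((q → p) → (q ∨ q)) = ⊤ → ⊤ = ⊤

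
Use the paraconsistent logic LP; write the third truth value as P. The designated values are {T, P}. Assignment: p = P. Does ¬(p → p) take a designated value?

Yes

p → p = P → P = P  [¬P ∨ P]
¬(p → p) = ¬P = P
P ∈ {T, P}.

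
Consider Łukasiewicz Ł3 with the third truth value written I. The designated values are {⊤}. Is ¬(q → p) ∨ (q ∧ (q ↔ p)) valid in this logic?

Countermodel: q=⊤, p=I gives I, which is not designated.

No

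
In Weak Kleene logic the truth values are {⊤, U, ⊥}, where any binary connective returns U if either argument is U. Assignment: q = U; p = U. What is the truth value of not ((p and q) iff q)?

p and q = U and U = U
(p and q) iff q = U iff U = U
not ((p and q) iff q) = not U = U

U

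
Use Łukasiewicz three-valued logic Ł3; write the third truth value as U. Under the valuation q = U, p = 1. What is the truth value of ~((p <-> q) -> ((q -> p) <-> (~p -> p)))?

0

p <-> q = 1 <-> U = U  [1 − |1−½|]
q -> p = U -> 1 = 1
~p = ~1 = 0
~p -> p = 0 -> 1 = 1
(q -> p) <-> (~p -> p) = 1 <-> 1 = 1
(p <-> q) -> ((q -> p) <-> (~p -> p)) = U -> 1 = 1
~((p <-> q) -> ((q -> p) <-> (~p -> p))) = ~1 = 0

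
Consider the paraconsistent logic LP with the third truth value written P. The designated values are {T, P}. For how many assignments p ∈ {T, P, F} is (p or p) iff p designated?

3

p=T: T ✓
p=P: P ✓
p=F: T ✓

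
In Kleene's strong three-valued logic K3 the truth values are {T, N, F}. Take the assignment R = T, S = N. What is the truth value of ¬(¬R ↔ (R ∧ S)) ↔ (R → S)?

N

¬R = ¬T = F
R ∧ S = T ∧ N = N
¬R ↔ (R ∧ S) = F ↔ N = N
¬(¬R ↔ (R ∧ S)) = ¬N = N
R → S = T → N = N
¬(¬R ↔ (R ∧ S)) ↔ (R → S) = N ↔ N = N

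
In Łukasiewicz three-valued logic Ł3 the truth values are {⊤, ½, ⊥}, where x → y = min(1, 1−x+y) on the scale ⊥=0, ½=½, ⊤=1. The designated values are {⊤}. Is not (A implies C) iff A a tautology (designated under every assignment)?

No

Countermodel: A=⊤, C=⊤ gives ⊥, which is not designated.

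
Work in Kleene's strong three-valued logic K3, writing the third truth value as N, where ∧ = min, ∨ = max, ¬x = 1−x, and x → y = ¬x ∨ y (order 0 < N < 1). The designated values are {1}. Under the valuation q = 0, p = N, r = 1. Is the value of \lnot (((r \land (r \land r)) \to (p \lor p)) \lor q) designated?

r \land r = 1 \land 1 = 1
r \land (r \land r) = 1 \land 1 = 1
p \lor p = N \lor N = N
(r \land (r \land r)) \to (p \lor p) = 1 \to N = N
((r \land (r \land r)) \to (p \lor p)) \lor q = N \lor 0 = N
\lnot (((r \land (r \land r)) \to (p \lor p)) \lor q) = \lnot N = N
N ∉ {1}.

No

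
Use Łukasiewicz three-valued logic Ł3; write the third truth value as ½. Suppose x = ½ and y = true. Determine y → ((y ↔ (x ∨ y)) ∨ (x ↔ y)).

x ∨ y = ½ ∨ true = true
y ↔ (x ∨ y) = true ↔ true = true
x ↔ y = ½ ↔ true = ½  [1 − |½−1|]
(y ↔ (x ∨ y)) ∨ (x ↔ y) = true ∨ ½ = true
y → ((y ↔ (x ∨ y)) ∨ (x ↔ y)) = true → true = true

true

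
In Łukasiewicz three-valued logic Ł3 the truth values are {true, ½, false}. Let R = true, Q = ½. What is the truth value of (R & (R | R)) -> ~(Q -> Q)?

R | R = true | true = true
R & (R | R) = true & true = true
Q -> Q = ½ -> ½ = true  [min(1, 1−½+½)]
~(Q -> Q) = ~true = false
(R & (R | R)) -> ~(Q -> Q) = true -> false = false

false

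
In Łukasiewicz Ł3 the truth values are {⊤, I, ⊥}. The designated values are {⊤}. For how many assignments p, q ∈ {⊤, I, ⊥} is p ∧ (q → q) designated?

3

Designated under: (p=⊤, q=⊤); (p=⊤, q=I); (p=⊤, q=⊥).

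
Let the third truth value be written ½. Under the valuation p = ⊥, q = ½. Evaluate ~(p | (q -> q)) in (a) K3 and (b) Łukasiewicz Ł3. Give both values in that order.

In K3: q -> q = ½ -> ½ = ½
p | (q -> q) = ⊥ | ½ = ½
~(p | (q -> q)) = ~½ = ½
In Łukasiewicz Ł3: q -> q = ½ -> ½ = ⊤
p | (q -> q) = ⊥ | ⊤ = ⊤
~(p | (q -> q)) = ~⊤ = ⊥
They differ because K3 and Łukasiewicz Ł3 treat ½ differently under implication.

½; ⊥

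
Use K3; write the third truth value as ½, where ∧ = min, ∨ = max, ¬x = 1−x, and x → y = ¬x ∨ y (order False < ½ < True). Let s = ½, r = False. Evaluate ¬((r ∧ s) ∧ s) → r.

r ∧ s = False ∧ ½ = False
(r ∧ s) ∧ s = False ∧ ½ = False
¬((r ∧ s) ∧ s) = ¬False = True
¬((r ∧ s) ∧ s) → r = True → False = False

False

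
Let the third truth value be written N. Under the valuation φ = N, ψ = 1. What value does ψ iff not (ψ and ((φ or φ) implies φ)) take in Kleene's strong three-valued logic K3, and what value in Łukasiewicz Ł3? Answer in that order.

N; 0

In Kleene's strong three-valued logic K3: φ or φ = N or N = N
(φ or φ) implies φ = N implies N = N
ψ and ((φ or φ) implies φ) = 1 and N = N
not (ψ and ((φ or φ) implies φ)) = not N = N
ψ iff not (ψ and ((φ or φ) implies φ)) = 1 iff N = N
In Łukasiewicz Ł3: φ or φ = N or N = N
(φ or φ) implies φ = N implies N = 1  [min(1, 1−½+½)]
ψ and ((φ or φ) implies φ) = 1 and 1 = 1
not (ψ and ((φ or φ) implies φ)) = not 1 = 0
ψ iff not (ψ and ((φ or φ) implies φ)) = 1 iff 0 = 0
They differ because Kleene's strong three-valued logic K3 and Łukasiewicz Ł3 treat N differently under implication.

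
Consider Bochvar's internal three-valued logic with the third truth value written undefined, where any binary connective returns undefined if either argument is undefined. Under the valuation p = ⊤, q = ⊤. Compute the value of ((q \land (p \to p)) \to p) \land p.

p \to p = ⊤ \to ⊤ = ⊤
q \land (p \to p) = ⊤ \land ⊤ = ⊤
(q \land (p \to p)) \to p = ⊤ \to ⊤ = ⊤
((q \land (p \to p)) \to p) \land p = ⊤ \land ⊤ = ⊤

⊤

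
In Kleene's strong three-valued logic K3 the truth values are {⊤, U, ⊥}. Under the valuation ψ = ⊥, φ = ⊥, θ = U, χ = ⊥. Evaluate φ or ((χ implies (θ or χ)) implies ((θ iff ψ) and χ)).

⊥

θ or χ = U or ⊥ = U
χ implies (θ or χ) = ⊥ implies U = ⊤  [not ⊥ or U]
θ iff ψ = U iff ⊥ = U
(θ iff ψ) and χ = U and ⊥ = ⊥
(χ implies (θ or χ)) implies ((θ iff ψ) and χ) = ⊤ implies ⊥ = ⊥
φ or ((χ implies (θ or χ)) implies ((θ iff ψ) and χ)) = ⊥ or ⊥ = ⊥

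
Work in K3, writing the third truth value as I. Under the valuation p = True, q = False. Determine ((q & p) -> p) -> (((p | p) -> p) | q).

q & p = False & True = False
(q & p) -> p = False -> True = True
p | p = True | True = True
(p | p) -> p = True -> True = True
((p | p) -> p) | q = True | False = True
((q & p) -> p) -> (((p | p) -> p) | q) = True -> True = True

True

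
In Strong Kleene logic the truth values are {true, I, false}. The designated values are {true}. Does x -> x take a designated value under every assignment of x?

No

Countermodel: x=I gives I, which is not designated.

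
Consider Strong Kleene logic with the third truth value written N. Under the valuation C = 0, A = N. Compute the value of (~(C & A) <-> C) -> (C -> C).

C & A = 0 & N = 0
~(C & A) = ~0 = 1
~(C & A) <-> C = 1 <-> 0 = 0
C -> C = 0 -> 0 = 1
(~(C & A) <-> C) -> (C -> C) = 0 -> 1 = 1

1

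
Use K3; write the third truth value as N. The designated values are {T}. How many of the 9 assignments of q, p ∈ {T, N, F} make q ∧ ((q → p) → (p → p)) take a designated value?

2

Designated under: (q=T, p=T); (q=T, p=F).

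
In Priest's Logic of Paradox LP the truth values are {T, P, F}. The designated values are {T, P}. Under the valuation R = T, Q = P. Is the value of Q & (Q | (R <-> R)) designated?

Yes

R <-> R = T <-> T = T
Q | (R <-> R) = P | T = T
Q & (Q | (R <-> R)) = P & T = P
P ∈ {T, P}.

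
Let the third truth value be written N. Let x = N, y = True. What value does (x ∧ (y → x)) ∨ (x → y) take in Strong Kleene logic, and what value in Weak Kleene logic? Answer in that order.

In Strong Kleene logic: y → x = True → N = N  [¬True ∨ N]
x ∧ (y → x) = N ∧ N = N
x → y = N → True = True
(x ∧ (y → x)) ∨ (x → y) = N ∨ True = True
In Weak Kleene logic: y → x = True → N = N  [any arg is the third value ⇒ result is the third value]
x ∧ (y → x) = N ∧ N = N
x → y = N → True = N
(x ∧ (y → x)) ∨ (x → y) = N ∨ N = N
They differ because Strong Kleene logic and Weak Kleene logic treat N differently under the binary connectives.

True; N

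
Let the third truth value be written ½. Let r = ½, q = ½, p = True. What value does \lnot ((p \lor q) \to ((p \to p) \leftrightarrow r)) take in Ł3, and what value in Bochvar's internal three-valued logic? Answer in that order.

In Ł3: p \lor q = True \lor ½ = True
p \to p = True \to True = True
(p \to p) \leftrightarrow r = True \leftrightarrow ½ = ½  [1 − |1−½|]
(p \lor q) \to ((p \to p) \leftrightarrow r) = True \to ½ = ½
\lnot ((p \lor q) \to ((p \to p) \leftrightarrow r)) = \lnot ½ = ½
In Bochvar's internal three-valued logic: p \lor q = True \lor ½ = ½
p \to p = True \to True = True
(p \to p) \leftrightarrow r = True \leftrightarrow ½ = ½
(p \lor q) \to ((p \to p) \leftrightarrow r) = ½ \to ½ = ½  [any arg is the third value ⇒ result is the third value]
\lnot ((p \lor q) \to ((p \to p) \leftrightarrow r)) = \lnot ½ = ½

½; ½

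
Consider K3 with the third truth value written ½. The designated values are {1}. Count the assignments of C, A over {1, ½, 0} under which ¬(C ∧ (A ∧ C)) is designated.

5

Of the 9 assignments, 5 give a value in {1}.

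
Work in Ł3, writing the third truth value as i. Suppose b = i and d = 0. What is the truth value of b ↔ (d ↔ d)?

d ↔ d = 0 ↔ 0 = 1
b ↔ (d ↔ d) = i ↔ 1 = i

i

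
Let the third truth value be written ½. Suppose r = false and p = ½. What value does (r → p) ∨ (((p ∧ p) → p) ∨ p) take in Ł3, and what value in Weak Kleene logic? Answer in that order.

true; ½

In Ł3: r → p = false → ½ = true  [min(1, 1−0+½)]
p ∧ p = ½ ∧ ½ = ½
(p ∧ p) → p = ½ → ½ = true
((p ∧ p) → p) ∨ p = true ∨ ½ = true
(r → p) ∨ (((p ∧ p) → p) ∨ p) = true ∨ true = true
In Weak Kleene logic: r → p = false → ½ = ½
p ∧ p = ½ ∧ ½ = ½
(p ∧ p) → p = ½ → ½ = ½
((p ∧ p) → p) ∨ p = ½ ∨ ½ = ½
(r → p) ∨ (((p ∧ p) → p) ∨ p) = ½ ∨ ½ = ½
They differ because Ł3 and Weak Kleene logic treat ½ differently under the binary connectives.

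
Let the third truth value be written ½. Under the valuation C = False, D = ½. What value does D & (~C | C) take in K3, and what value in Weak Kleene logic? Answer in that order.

½; ½

In K3: ~C = ~False = True
~C | C = True | False = True
D & (~C | C) = ½ & True = ½
In Weak Kleene logic: ~C = ~False = True
~C | C = True | False = True
D & (~C | C) = ½ & True = ½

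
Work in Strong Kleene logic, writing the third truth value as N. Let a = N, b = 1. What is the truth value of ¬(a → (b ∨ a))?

0

b ∨ a = 1 ∨ N = 1
a → (b ∨ a) = N → 1 = 1
¬(a → (b ∨ a)) = ¬1 = 0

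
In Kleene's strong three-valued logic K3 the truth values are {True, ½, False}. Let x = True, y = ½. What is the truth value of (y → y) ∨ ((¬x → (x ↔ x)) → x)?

y → y = ½ → ½ = ½
¬x = ¬True = False
x ↔ x = True ↔ True = True
¬x → (x ↔ x) = False → True = True
(¬x → (x ↔ x)) → x = True → True = True
(y → y) ∨ ((¬x → (x ↔ x)) → x) = ½ ∨ True = True

True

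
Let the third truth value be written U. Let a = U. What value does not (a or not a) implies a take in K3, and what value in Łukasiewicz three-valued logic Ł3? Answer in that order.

U; ⊤

In K3: not a = not U = U
a or not a = U or U = U
not (a or not a) = not U = U
not (a or not a) implies a = U implies U = U  [not U or U]
In Łukasiewicz three-valued logic Ł3: not a = not U = U
a or not a = U or U = U
not (a or not a) = not U = U
not (a or not a) implies a = U implies U = ⊤
They differ because K3 and Łukasiewicz three-valued logic Ł3 treat U differently under implication.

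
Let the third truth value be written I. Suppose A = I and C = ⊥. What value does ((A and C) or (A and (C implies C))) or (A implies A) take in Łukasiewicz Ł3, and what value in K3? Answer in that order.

⊤; I

In Łukasiewicz Ł3: A and C = I and ⊥ = ⊥
C implies C = ⊥ implies ⊥ = ⊤
A and (C implies C) = I and ⊤ = I
(A and C) or (A and (C implies C)) = ⊥ or I = I
A implies A = I implies I = ⊤  [min(1, 1−½+½)]
((A and C) or (A and (C implies C))) or (A implies A) = I or ⊤ = ⊤
In K3: A and C = I and ⊥ = ⊥
C implies C = ⊥ implies ⊥ = ⊤
A and (C implies C) = I and ⊤ = I
(A and C) or (A and (C implies C)) = ⊥ or I = I
A implies A = I implies I = I  [not I or I]
((A and C) or (A and (C implies C))) or (A implies A) = I or I = I
They differ because Łukasiewicz Ł3 and K3 treat I differently under implication.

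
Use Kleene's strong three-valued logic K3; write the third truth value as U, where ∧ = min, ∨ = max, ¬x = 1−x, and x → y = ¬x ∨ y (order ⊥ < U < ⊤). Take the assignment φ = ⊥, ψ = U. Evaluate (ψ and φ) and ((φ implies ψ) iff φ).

ψ and φ = U and ⊥ = ⊥
φ implies ψ = ⊥ implies U = ⊤  [not ⊥ or U]
(φ implies ψ) iff φ = ⊤ iff ⊥ = ⊥
(ψ and φ) and ((φ implies ψ) iff φ) = ⊥ and ⊥ = ⊥

⊥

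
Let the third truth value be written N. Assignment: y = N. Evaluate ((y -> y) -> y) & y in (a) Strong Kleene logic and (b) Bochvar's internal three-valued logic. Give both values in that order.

N; N

In Strong Kleene logic: y -> y = N -> N = N  [~N | N]
(y -> y) -> y = N -> N = N
((y -> y) -> y) & y = N & N = N
In Bochvar's internal three-valued logic: y -> y = N -> N = N  [any arg is the third value ⇒ result is the third value]
(y -> y) -> y = N -> N = N
((y -> y) -> y) & y = N & N = N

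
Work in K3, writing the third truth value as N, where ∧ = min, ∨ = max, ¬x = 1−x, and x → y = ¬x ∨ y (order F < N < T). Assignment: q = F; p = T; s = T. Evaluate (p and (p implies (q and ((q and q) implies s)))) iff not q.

q and q = F and F = F
(q and q) implies s = F implies T = T
q and ((q and q) implies s) = F and T = F
p implies (q and ((q and q) implies s)) = T implies F = F
p and (p implies (q and ((q and q) implies s))) = T and F = F
not q = not F = T
(p and (p implies (q and ((q and q) implies s)))) iff not q = F iff T = F

F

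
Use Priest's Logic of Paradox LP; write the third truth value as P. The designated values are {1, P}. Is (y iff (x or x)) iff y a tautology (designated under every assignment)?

No

Countermodel: y=1, x=0 gives 0, which is not designated.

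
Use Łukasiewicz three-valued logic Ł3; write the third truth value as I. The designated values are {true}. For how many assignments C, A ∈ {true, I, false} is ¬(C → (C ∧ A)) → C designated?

9

Of the 9 assignments, 9 give a value in {true}.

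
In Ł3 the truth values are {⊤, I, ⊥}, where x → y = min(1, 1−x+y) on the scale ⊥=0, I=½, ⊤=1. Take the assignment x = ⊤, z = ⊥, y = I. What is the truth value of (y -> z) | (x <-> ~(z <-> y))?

I

y -> z = I -> ⊥ = I
z <-> y = ⊥ <-> I = I
~(z <-> y) = ~I = I
x <-> ~(z <-> y) = ⊤ <-> I = I
(y -> z) | (x <-> ~(z <-> y)) = I | I = I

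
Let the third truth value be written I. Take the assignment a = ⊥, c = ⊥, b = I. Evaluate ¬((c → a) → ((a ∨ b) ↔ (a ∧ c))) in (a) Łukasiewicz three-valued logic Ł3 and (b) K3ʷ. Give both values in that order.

I; I

In Łukasiewicz three-valued logic Ł3: c → a = ⊥ → ⊥ = ⊤
a ∨ b = ⊥ ∨ I = I
a ∧ c = ⊥ ∧ ⊥ = ⊥
(a ∨ b) ↔ (a ∧ c) = I ↔ ⊥ = I  [1 − |½−0|]
(c → a) → ((a ∨ b) ↔ (a ∧ c)) = ⊤ → I = I
¬((c → a) → ((a ∨ b) ↔ (a ∧ c))) = ¬I = I
In K3ʷ: c → a = ⊥ → ⊥ = ⊤
a ∨ b = ⊥ ∨ I = I
a ∧ c = ⊥ ∧ ⊥ = ⊥
(a ∨ b) ↔ (a ∧ c) = I ↔ ⊥ = I
(c → a) → ((a ∨ b) ↔ (a ∧ c)) = ⊤ → I = I  [any arg is the third value ⇒ result is the third value]
¬((c → a) → ((a ∨ b) ↔ (a ∧ c))) = ¬I = I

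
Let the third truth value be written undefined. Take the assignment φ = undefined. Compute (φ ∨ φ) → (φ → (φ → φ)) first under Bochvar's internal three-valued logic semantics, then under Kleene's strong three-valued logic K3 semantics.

undefined; undefined

In Bochvar's internal three-valued logic: φ ∨ φ = undefined ∨ undefined = undefined
φ → φ = undefined → undefined = undefined
φ → (φ → φ) = undefined → undefined = undefined
(φ ∨ φ) → (φ → (φ → φ)) = undefined → undefined = undefined
In Kleene's strong three-valued logic K3: φ ∨ φ = undefined ∨ undefined = undefined
φ → φ = undefined → undefined = undefined  [¬undefined ∨ undefined]
φ → (φ → φ) = undefined → undefined = undefined
(φ ∨ φ) → (φ → (φ → φ)) = undefined → undefined = undefined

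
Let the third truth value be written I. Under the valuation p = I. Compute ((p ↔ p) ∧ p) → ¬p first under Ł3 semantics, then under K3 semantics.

In Ł3: p ↔ p = I ↔ I = T
(p ↔ p) ∧ p = T ∧ I = I
¬p = ¬I = I
((p ↔ p) ∧ p) → ¬p = I → I = T
In K3: p ↔ p = I ↔ I = I
(p ↔ p) ∧ p = I ∧ I = I
¬p = ¬I = I
((p ↔ p) ∧ p) → ¬p = I → I = I
They differ because Ł3 and K3 treat I differently under implication.

T; I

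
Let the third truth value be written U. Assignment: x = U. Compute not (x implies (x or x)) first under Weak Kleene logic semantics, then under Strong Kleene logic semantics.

U; U

In Weak Kleene logic: x or x = U or U = U
x implies (x or x) = U implies U = U  [any arg is the third value ⇒ result is the third value]
not (x implies (x or x)) = not U = U
In Strong Kleene logic: x or x = U or U = U
x implies (x or x) = U implies U = U  [not U or U]
not (x implies (x or x)) = not U = U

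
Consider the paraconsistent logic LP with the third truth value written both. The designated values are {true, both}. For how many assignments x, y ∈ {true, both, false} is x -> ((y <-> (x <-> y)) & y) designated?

Of the 9 assignments, 8 give a value in {true, both}.

8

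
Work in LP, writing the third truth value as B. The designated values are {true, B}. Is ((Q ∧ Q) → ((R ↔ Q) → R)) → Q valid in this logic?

Countermodel: Q=false, R=true gives false, which is not designated.

No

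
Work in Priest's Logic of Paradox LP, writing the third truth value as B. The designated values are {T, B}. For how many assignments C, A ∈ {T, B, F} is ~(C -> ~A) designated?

Designated under: (C=T, A=T); (C=T, A=B); (C=B, A=T); (C=B, A=B).

4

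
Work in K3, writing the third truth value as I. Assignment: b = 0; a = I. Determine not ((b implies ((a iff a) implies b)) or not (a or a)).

a iff a = I iff I = I
(a iff a) implies b = I implies 0 = I  [not I or 0]
b implies ((a iff a) implies b) = 0 implies I = 1
a or a = I or I = I
not (a or a) = not I = I
(b implies ((a iff a) implies b)) or not (a or a) = 1 or I = 1
not ((b implies ((a iff a) implies b)) or not (a or a)) = not 1 = 0

0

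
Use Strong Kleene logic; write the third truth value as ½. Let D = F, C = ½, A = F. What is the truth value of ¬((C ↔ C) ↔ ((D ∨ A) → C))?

½

C ↔ C = ½ ↔ ½ = ½
D ∨ A = F ∨ F = F
(D ∨ A) → C = F → ½ = T  [¬F ∨ ½]
(C ↔ C) ↔ ((D ∨ A) → C) = ½ ↔ T = ½
¬((C ↔ C) ↔ ((D ∨ A) → C)) = ¬½ = ½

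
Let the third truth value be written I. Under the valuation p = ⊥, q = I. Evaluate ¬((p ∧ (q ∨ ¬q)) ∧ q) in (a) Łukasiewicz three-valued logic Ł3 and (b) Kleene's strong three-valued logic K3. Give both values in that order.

In Łukasiewicz three-valued logic Ł3: ¬q = ¬I = I
q ∨ ¬q = I ∨ I = I
p ∧ (q ∨ ¬q) = ⊥ ∧ I = ⊥
(p ∧ (q ∨ ¬q)) ∧ q = ⊥ ∧ I = ⊥
¬((p ∧ (q ∨ ¬q)) ∧ q) = ¬⊥ = ⊤
In Kleene's strong three-valued logic K3: ¬q = ¬I = I
q ∨ ¬q = I ∨ I = I
p ∧ (q ∨ ¬q) = ⊥ ∧ I = ⊥
(p ∧ (q ∨ ¬q)) ∧ q = ⊥ ∧ I = ⊥
¬((p ∧ (q ∨ ¬q)) ∧ q) = ¬⊥ = ⊤

⊤; ⊤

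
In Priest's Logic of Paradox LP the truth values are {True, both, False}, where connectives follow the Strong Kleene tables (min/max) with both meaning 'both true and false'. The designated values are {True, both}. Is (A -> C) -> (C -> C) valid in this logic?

Every assignment of A, C over {True, both, False} gives a value in {True, both}.
In particular, with A=both, C=both: (A -> C) -> (C -> C) = both.

Yes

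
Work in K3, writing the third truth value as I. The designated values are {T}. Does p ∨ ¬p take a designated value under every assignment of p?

Countermodel: p=I gives I, which is not designated.

No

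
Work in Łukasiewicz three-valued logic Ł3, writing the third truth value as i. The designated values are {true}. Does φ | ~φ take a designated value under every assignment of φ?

No

Countermodel: φ=i gives i, which is not designated.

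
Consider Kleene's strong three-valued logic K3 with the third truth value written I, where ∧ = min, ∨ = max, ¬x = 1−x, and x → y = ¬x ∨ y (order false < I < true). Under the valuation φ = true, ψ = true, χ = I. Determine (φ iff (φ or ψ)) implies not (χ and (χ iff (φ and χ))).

I

φ or ψ = true or true = true
φ iff (φ or ψ) = true iff true = true
φ and χ = true and I = I
χ iff (φ and χ) = I iff I = I
χ and (χ iff (φ and χ)) = I and I = I
not (χ and (χ iff (φ and χ))) = not I = I
(φ iff (φ or ψ)) implies not (χ and (χ iff (φ and χ))) = true implies I = I  [not true or I]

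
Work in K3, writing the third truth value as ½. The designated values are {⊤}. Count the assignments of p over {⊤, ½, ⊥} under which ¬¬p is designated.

1

p=⊤: ⊤ ✓
p=½: ½ ·
p=⊥: ⊥ ·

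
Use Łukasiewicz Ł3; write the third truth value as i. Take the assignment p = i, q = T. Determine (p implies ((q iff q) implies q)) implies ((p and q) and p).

q iff q = T iff T = T
(q iff q) implies q = T implies T = T
p implies ((q iff q) implies q) = i implies T = T
p and q = i and T = i
(p and q) and p = i and i = i
(p implies ((q iff q) implies q)) implies ((p and q) and p) = T implies i = i

i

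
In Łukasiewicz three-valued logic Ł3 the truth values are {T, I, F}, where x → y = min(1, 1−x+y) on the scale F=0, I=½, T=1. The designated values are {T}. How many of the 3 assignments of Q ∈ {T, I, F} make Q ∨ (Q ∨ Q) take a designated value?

1

Q=T: T ✓
Q=I: I ·
Q=F: F ·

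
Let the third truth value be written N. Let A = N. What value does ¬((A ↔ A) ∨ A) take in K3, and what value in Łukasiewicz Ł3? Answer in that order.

N; ⊥

In K3: A ↔ A = N ↔ N = N
(A ↔ A) ∨ A = N ∨ N = N
¬((A ↔ A) ∨ A) = ¬N = N
In Łukasiewicz Ł3: A ↔ A = N ↔ N = ⊤
(A ↔ A) ∨ A = ⊤ ∨ N = ⊤
¬((A ↔ A) ∨ A) = ¬⊤ = ⊥
They differ because K3 and Łukasiewicz Ł3 treat N differently under implication.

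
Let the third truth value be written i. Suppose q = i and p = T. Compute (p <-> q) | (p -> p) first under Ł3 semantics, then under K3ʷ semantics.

T; i

In Ł3: p <-> q = T <-> i = i
p -> p = T -> T = T
(p <-> q) | (p -> p) = i | T = T
In K3ʷ: p <-> q = T <-> i = i
p -> p = T -> T = T
(p <-> q) | (p -> p) = i | T = i
They differ because Ł3 and K3ʷ treat i differently under the binary connectives.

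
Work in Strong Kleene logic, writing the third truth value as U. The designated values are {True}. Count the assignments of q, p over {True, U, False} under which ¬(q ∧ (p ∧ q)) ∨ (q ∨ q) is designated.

Of the 9 assignments, 7 give a value in {True}.

7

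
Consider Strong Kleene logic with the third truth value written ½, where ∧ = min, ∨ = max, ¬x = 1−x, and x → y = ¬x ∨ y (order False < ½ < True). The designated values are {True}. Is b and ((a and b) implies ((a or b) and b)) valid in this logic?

Countermodel: b=½, a=True gives ½, which is not designated.

No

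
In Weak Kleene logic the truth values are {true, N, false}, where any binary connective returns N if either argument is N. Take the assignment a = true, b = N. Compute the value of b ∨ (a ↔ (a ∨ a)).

a ∨ a = true ∨ true = true
a ↔ (a ∨ a) = true ↔ true = true
b ∨ (a ↔ (a ∨ a)) = N ∨ true = N

N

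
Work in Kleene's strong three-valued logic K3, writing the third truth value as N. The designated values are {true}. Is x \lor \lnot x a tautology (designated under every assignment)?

No

Countermodel: x=N gives N, which is not designated.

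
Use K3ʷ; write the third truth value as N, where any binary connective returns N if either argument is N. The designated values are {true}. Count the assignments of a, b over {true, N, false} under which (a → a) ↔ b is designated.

Designated under: (a=true, b=true); (a=false, b=true).

2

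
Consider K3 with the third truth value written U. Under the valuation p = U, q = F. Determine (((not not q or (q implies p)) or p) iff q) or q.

not q = not F = T
not not q = not T = F
q implies p = F implies U = T  [not F or U]
not not q or (q implies p) = F or T = T
(not not q or (q implies p)) or p = T or U = T
((not not q or (q implies p)) or p) iff q = T iff F = F
(((not not q or (q implies p)) or p) iff q) or q = F or F = F

F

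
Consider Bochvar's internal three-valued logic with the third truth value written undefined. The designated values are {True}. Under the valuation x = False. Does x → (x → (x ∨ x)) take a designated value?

x ∨ x = False ∨ False = False
x → (x ∨ x) = False → False = True
x → (x → (x ∨ x)) = False → True = True
True ∈ {True}.

Yes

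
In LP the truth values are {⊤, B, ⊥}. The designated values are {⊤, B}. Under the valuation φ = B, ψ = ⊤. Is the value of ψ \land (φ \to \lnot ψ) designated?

Yes

\lnot ψ = \lnot ⊤ = ⊥
φ \to \lnot ψ = B \to ⊥ = B  [\lnot B \lor ⊥]
ψ \land (φ \to \lnot ψ) = ⊤ \land B = B
B ∈ {⊤, B}.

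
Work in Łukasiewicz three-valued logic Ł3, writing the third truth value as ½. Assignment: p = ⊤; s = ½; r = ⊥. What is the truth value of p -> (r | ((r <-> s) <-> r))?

r <-> s = ⊥ <-> ½ = ½  [1 − |0−½|]
(r <-> s) <-> r = ½ <-> ⊥ = ½
r | ((r <-> s) <-> r) = ⊥ | ½ = ½
p -> (r | ((r <-> s) <-> r)) = ⊤ -> ½ = ½

½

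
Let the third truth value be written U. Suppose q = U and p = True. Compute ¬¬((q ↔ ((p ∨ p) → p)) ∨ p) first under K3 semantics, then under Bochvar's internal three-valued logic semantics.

In K3: p ∨ p = True ∨ True = True
(p ∨ p) → p = True → True = True
q ↔ ((p ∨ p) → p) = U ↔ True = U
(q ↔ ((p ∨ p) → p)) ∨ p = U ∨ True = True
¬((q ↔ ((p ∨ p) → p)) ∨ p) = ¬True = False
¬¬((q ↔ ((p ∨ p) → p)) ∨ p) = ¬False = True
In Bochvar's internal three-valued logic: p ∨ p = True ∨ True = True
(p ∨ p) → p = True → True = True
q ↔ ((p ∨ p) → p) = U ↔ True = U
(q ↔ ((p ∨ p) → p)) ∨ p = U ∨ True = U
¬((q ↔ ((p ∨ p) → p)) ∨ p) = ¬U = U
¬¬((q ↔ ((p ∨ p) → p)) ∨ p) = ¬U = U
They differ because K3 and Bochvar's internal three-valued logic treat U differently under the binary connectives.

True; U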